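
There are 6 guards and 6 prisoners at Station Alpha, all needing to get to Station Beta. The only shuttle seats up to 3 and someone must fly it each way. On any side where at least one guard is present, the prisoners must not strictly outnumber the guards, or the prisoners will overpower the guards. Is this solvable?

No

Following every safe sequence of crossings from the start, the most of the 12 that can be at Station Beta as the shuttle arrives there on crossings 1, 3, 5 is 3, 5, 6 respectively; the best ever achieved is 6 of 12.
From crossing 7 on, no configuration arises that was not already reachable earlier: only 17 distinct safe configurations (who is on which side, and where the shuttle is) can ever be reached, none of them has everyone across, and every continuation just revisits them. They are: 0 guards + 0 prisoners across (shuttle back at the start); 0 guards + 1 prisoner across (shuttle there); 0 guards + 1 prisoner across (shuttle back at the start); 0 guards + 2 prisoners across (shuttle there); 0 guards + 2 prisoners across (shuttle back at the start); 0 guards + 3 prisoners across (shuttle there); 0 guards + 3 prisoners across (shuttle back at the start); 0 guards + 4 prisoners across (shuttle there); 0 guards + 4 prisoners across (shuttle back at the start); 0 guards + 5 prisoners across (shuttle there); 0 guards + 5 prisoners across (shuttle back at the start); 0 guards + 6 prisoners across (shuttle there); 1 guard + 1 prisoner across (shuttle there); 1 guard + 1 prisoner across (shuttle back at the start); 2 guards + 2 prisoners across (shuttle there); 2 guards + 2 prisoners across (shuttle back at the start); 3 guards + 3 prisoners across (shuttle there). So no valid plan exists.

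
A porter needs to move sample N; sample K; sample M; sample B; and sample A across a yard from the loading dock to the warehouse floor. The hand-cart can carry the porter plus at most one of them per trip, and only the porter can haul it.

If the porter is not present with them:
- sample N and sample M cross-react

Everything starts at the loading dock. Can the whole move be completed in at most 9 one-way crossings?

Yes — this plan uses 9 crossings (≤ 9):
1. Porter goes to the warehouse floor with sample N.
2. Porter goes back to the loading dock alone.
3. Porter goes to the warehouse floor with sample K.
4. Porter goes back to the loading dock alone.
5. Porter goes to the warehouse floor with sample B.
6. Porter goes back to the loading dock alone.
7. Porter goes to the warehouse floor with sample A.
8. Porter goes back to the loading dock alone.
9. Porter goes to the warehouse floor with sample M.

Yes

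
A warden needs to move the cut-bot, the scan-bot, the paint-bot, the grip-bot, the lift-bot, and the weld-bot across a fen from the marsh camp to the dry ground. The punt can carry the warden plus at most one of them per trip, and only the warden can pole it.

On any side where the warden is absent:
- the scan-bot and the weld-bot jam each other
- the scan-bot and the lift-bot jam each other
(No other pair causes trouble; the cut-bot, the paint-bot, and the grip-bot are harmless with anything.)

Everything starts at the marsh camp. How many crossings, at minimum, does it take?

13

Counting alone: the warden can take at most 1 across per trip to the dry ground, so moving all 6 needs at least 6 loaded trips out, with a return between consecutive ones — at least 11 crossings.
The safety rule pushes this higher. Following every safe sequence of crossings, the most of the 6 that can be at the dry ground as the punt arrives there on crossing 11 is 5 — never all 6.
So no plan with fewer than 13 crossings exists, and this one achieves 13:
1. Warden goes to the dry ground with the scan-bot.
2. Warden goes back to the marsh camp alone.
3. Warden goes to the dry ground with the cut-bot.
4. Warden goes back to the marsh camp alone.
5. Warden goes to the dry ground with the paint-bot.
6. Warden goes back to the marsh camp alone.
7. Warden goes to the dry ground with the grip-bot.
8. Warden goes back to the marsh camp alone.
9. Warden goes to the dry ground with the lift-bot.
10. Warden goes back to the marsh camp with the scan-bot.
11. Warden goes to the dry ground with the weld-bot.
12. Warden goes back to the marsh camp alone.
13. Warden goes to the dry ground with the scan-bot.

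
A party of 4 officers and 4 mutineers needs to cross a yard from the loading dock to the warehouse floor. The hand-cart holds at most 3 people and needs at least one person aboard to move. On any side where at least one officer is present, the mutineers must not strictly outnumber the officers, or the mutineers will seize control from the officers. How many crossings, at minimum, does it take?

9

Counting alone: each trip to the warehouse floor takes at most 3 across and each return brings at least 1 back, so after t trips out (and t−1 returns) at most 3t − (t−1) of the 8 are across; that first reaches 8 at t = 4, so at least 7 crossings are needed.
The safety rule pushes this higher. Following every safe sequence of crossings, the most of the 8 that can be at the warehouse floor as the hand-cart arrives there on crossing 7 is 7 — never all 8.
So no plan with fewer than 9 crossings exists, and this one achieves 9:
1. 2 mutineers → the warehouse floor.  (the loading dock: 4O 2M; the warehouse floor: 0O 2M)
2. 1 mutineer ← the loading dock.  (the loading dock: 4O 3M; the warehouse floor: 0O 1M)
3. 3 mutineers → the warehouse floor.  (the loading dock: 4O 0M; the warehouse floor: 0O 4M)
4. 1 mutineer ← the loading dock.  (the loading dock: 4O 1M; the warehouse floor: 0O 3M)
5. 3 officers → the warehouse floor.  (the loading dock: 1O 1M; the warehouse floor: 3O 3M)
6. 1 officer and 1 mutineer ← the loading dock.  (the loading dock: 2O 2M; the warehouse floor: 2O 2M)
7. 2 officers → the warehouse floor.  (the loading dock: 0O 2M; the warehouse floor: 4O 2M)
8. 1 mutineer ← the loading dock.  (the loading dock: 0O 3M; the warehouse floor: 4O 1M)
9. 3 mutineers → the warehouse floor.  (the loading dock: 0O 0M; the warehouse floor: 4O 4M)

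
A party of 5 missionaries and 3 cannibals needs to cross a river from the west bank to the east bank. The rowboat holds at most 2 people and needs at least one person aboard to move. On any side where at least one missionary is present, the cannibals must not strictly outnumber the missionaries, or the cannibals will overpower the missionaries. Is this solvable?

Yes

1. 2 cannibals → the east bank.  (the west bank: 5M 1C; the east bank: 0M 2C)
2. 1 cannibal ← the west bank.  (the west bank: 5M 2C; the east bank: 0M 1C)
3. 2 cannibals → the east bank.  (the west bank: 5M 0C; the east bank: 0M 3C)
4. 1 cannibal ← the west bank.  (the west bank: 5M 1C; the east bank: 0M 2C)
5. 2 missionaries → the east bank.  (the west bank: 3M 1C; the east bank: 2M 2C)
6. 1 cannibal ← the west bank.  (the west bank: 3M 2C; the east bank: 2M 1C)
7. 1 missionary and 1 cannibal → the east bank.  (the west bank: 2M 1C; the east bank: 3M 2C)
8. 1 cannibal ← the west bank.  (the west bank: 2M 2C; the east bank: 3M 1C)
9. 2 cannibals → the east bank.  (the west bank: 2M 0C; the east bank: 3M 3C)
10. 1 cannibal ← the west bank.  (the west bank: 2M 1C; the east bank: 3M 2C)
11. 1 missionary and 1 cannibal → the east bank.  (the west bank: 1M 0C; the east bank: 4M 3C)
12. 1 cannibal ← the west bank.  (the west bank: 1M 1C; the east bank: 4M 2C)
13. 1 missionary and 1 cannibal → the east bank.  (the west bank: 0M 0C; the east bank: 5M 3C)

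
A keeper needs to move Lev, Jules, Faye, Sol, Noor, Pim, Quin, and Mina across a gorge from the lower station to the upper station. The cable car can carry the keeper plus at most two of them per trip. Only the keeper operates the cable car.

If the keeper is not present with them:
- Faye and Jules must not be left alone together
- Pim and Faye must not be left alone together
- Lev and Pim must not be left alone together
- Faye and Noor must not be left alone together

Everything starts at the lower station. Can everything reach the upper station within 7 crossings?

No

Counting alone: the keeper can take at most 2 across per trip to the upper station, so moving all 8 needs at least 4 loaded trips out, with a return between consecutive ones — at least 7 crossings.
The safety rule pushes this higher. Following every safe sequence of crossings, the most of the 8 that can be at the upper station as the cable car arrives there on crossing 7 is 7 — never all 8.
So the move cannot be finished within 7 crossings. (The shortest complete plan takes 9:)
1. Keeper goes to the upper station with Faye and Lev.  [the lower station: Jules, Mina, Noor, Pim, Quin, Sol | the upper station: Faye, Lev]
2. Keeper goes back to the lower station alone.  [the lower station: Jules, Mina, Noor, Pim, Quin, Sol | the upper station: Faye, Lev]
3. Keeper goes to the upper station with Sol.  [the lower station: Jules, Mina, Noor, Pim, Quin | the upper station: Faye, Lev, Sol]
4. Keeper goes back to the lower station alone.  [the lower station: Jules, Mina, Noor, Pim, Quin | the upper station: Faye, Lev, Sol]
5. Keeper goes to the upper station with Mina and Quin.  [the lower station: Jules, Noor, Pim | the upper station: Faye, Lev, Mina, Quin, Sol]
6. Keeper goes back to the lower station alone.  [the lower station: Jules, Noor, Pim | the upper station: Faye, Lev, Mina, Quin, Sol]
7. Keeper goes to the upper station with Jules and Noor.  [the lower station: Pim | the upper station: Faye, Jules, Lev, Mina, Noor, Quin, Sol]
8. Keeper goes back to the lower station with Faye.  [the lower station: Faye, Pim | the upper station: Jules, Lev, Mina, Noor, Quin, Sol]
9. Keeper goes to the upper station with Faye and Pim.  [the lower station: — | the upper station: Faye, Jules, Lev, Mina, Noor, Pim, Quin, Sol]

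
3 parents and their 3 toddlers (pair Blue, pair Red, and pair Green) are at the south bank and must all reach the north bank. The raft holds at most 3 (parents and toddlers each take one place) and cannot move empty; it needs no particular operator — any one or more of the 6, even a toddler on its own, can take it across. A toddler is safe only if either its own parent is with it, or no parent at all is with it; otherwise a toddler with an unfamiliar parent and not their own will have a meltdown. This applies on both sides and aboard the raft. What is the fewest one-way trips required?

Counting alone: each trip to the north bank takes at most 3 across and each return brings at least 1 back, so after t trips out (and t−1 returns) at most 3t − (t−1) of the 6 are across; that first reaches 6 at t = 3, so at least 5 crossings are needed.
The plan below uses exactly 5 crossings, so it is optimal:
1. parent Blue and toddler Blue cross → the north bank.
2. parent Blue crosses ← the south bank.
3. parent Blue, parent Green, and parent Red cross → the north bank.
4. toddler Blue crosses ← the south bank.
5. toddler Blue, toddler Green, and toddler Red cross → the north bank.

5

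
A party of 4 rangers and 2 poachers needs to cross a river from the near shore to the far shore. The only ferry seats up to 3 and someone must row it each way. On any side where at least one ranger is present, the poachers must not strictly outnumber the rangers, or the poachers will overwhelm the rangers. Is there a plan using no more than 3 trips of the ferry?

Counting alone: each trip to the far shore takes at most 3 across and each return brings at least 1 back, so after t trips out (and t−1 returns) at most 3t − (t−1) of the 6 are across; that first reaches 6 at t = 3, so at least 5 crossings are needed.
Since 3 < 5, 3 crossings cannot be enough. (The shortest complete plan in fact takes 5:)
1. 2 poachers → the far shore.  (the near shore: 4R 0P; the far shore: 0R 2P)
2. 1 poacher ← the near shore.  (the near shore: 4R 1P; the far shore: 0R 1P)
3. 2 rangers and 1 poacher → the far shore.  (the near shore: 2R 0P; the far shore: 2R 2P)
4. 1 poacher ← the near shore.  (the near shore: 2R 1P; the far shore: 2R 1P)
5. 2 rangers and 1 poacher → the far shore.  (the near shore: 0R 0P; the far shore: 4R 2P)

No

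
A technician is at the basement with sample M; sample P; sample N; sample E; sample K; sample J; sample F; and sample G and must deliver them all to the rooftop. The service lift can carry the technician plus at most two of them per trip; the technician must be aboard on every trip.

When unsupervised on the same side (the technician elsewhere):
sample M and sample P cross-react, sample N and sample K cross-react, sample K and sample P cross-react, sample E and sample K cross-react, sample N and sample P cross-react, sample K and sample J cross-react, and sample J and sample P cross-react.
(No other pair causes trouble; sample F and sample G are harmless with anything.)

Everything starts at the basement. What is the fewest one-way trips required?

Counting alone: the technician can take at most 2 across per trip to the rooftop, so moving all 8 needs at least 4 loaded trips out, with a return between consecutive ones — at least 7 crossings.
The safety rule pushes this higher. Following every safe sequence of crossings, the most of the 8 that can be at the rooftop as the service lift arrives there on crossings 7, 9, 11 is 5, 6, 7 respectively — never all 8.
So no plan with fewer than 13 crossings exists, and this one achieves 13:
1. Technician goes to the rooftop with sample K and sample P.
2. Technician goes back to the basement with sample P.
3. Technician goes to the rooftop with sample M and sample P.
4. Technician goes back to the basement with sample P.
5. Technician goes to the rooftop with sample F and sample P.
6. Technician goes back to the basement with sample P.
7. Technician goes to the rooftop with sample G and sample P.
8. Technician goes back to the basement with sample P.
9. Technician goes to the rooftop with sample J and sample N.
10. Technician goes back to the basement with sample K.
11. Technician goes to the rooftop with sample E and sample P.
12. Technician goes back to the basement with sample P.
13. Technician goes to the rooftop with sample K and sample P.

13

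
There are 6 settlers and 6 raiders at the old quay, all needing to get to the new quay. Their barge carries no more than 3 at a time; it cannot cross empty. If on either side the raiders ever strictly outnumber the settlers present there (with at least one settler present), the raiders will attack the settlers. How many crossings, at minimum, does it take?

Following every safe sequence of crossings from the start, the most of the 12 that can be at the new quay as the barge arrives there on crossings 1, 3, 5 is 3, 5, 6 respectively; the best ever achieved is 6 of 12.
From crossing 7 on, no configuration arises that was not already reachable earlier: only 17 distinct safe configurations (who is on which side, and where the barge is) can ever be reached, none of them has everyone across, and every continuation just revisits them. They are: 0 settlers + 0 raiders across (barge back at the start); 0 settlers + 1 raider across (barge there); 0 settlers + 1 raider across (barge back at the start); 0 settlers + 2 raiders across (barge there); 0 settlers + 2 raiders across (barge back at the start); 0 settlers + 3 raiders across (barge there); 0 settlers + 3 raiders across (barge back at the start); 0 settlers + 4 raiders across (barge there); 0 settlers + 4 raiders across (barge back at the start); 0 settlers + 5 raiders across (barge there); 0 settlers + 5 raiders across (barge back at the start); 0 settlers + 6 raiders across (barge there); 1 settler + 1 raider across (barge there); 1 settler + 1 raider across (barge back at the start); 2 settlers + 2 raiders across (barge there); 2 settlers + 2 raiders across (barge back at the start); 3 settlers + 3 raiders across (barge there). So no valid plan exists.

impossible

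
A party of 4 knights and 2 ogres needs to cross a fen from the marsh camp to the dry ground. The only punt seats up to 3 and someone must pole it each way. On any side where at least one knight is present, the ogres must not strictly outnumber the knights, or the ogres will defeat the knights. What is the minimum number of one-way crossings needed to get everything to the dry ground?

5

Counting alone: each trip to the dry ground takes at most 3 across and each return brings at least 1 back, so after t trips out (and t−1 returns) at most 3t − (t−1) of the 6 are across; that first reaches 6 at t = 3, so at least 5 crossings are needed.
The plan below uses exactly 5 crossings, so it is optimal:
1. 2 ogres → the dry ground.  (the marsh camp: 4K 0O; the dry ground: 0K 2O)
2. 1 ogre ← the marsh camp.  (the marsh camp: 4K 1O; the dry ground: 0K 1O)
3. 2 knights and 1 ogre → the dry ground.  (the marsh camp: 2K 0O; the dry ground: 2K 2O)
4. 1 ogre ← the marsh camp.  (the marsh camp: 2K 1O; the dry ground: 2K 1O)
5. 2 knights and 1 ogre → the dry ground.  (the marsh camp: 0K 0O; the dry ground: 4K 2O)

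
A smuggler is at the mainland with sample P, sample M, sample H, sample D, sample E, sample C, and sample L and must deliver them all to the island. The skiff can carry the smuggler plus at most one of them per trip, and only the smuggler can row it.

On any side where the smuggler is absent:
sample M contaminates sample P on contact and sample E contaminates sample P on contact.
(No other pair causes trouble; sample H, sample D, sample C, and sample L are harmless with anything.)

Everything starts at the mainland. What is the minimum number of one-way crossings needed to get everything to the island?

Counting alone: the smuggler can take at most 1 across per trip to the island, so moving all 7 needs at least 7 loaded trips out, with a return between consecutive ones — at least 13 crossings.
The safety rule pushes this higher. Following every safe sequence of crossings, the most of the 7 that can be at the island as the skiff arrives there on crossing 13 is 6 — never all 7.
So no plan with fewer than 15 crossings exists, and this one achieves 15:
1. Smuggler goes to the island with sample P.
2. Smuggler goes back to the mainland alone.
3. Smuggler goes to the island with sample M.
4. Smuggler goes back to the mainland with sample P.
5. Smuggler goes to the island with sample E.
6. Smuggler goes back to the mainland alone.
7. Smuggler goes to the island with sample H.
8. Smuggler goes back to the mainland alone.
9. Smuggler goes to the island with sample D.
10. Smuggler goes back to the mainland alone.
11. Smuggler goes to the island with sample C.
12. Smuggler goes back to the mainland alone.
13. Smuggler goes to the island with sample L.
14. Smuggler goes back to the mainland alone.
15. Smuggler goes to the island with sample P.

15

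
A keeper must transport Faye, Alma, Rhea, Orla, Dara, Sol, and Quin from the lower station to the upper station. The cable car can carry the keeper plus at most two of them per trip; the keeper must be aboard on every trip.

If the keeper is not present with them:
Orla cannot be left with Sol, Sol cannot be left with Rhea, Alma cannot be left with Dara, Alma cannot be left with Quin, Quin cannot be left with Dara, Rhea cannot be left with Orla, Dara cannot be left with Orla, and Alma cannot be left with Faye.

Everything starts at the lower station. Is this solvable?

No

Whatever the first load, the items left behind include a forbidden pair without the keeper. No opening move is safe, so no plan exists.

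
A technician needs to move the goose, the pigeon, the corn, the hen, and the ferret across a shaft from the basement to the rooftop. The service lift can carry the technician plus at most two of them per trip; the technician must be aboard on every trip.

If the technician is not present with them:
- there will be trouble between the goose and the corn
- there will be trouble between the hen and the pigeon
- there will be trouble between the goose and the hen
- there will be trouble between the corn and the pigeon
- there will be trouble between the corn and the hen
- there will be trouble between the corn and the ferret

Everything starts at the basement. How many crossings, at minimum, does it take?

Counting alone: the technician can take at most 2 across per trip to the rooftop, so moving all 5 needs at least 3 loaded trips out, with a return between consecutive ones — at least 5 crossings.
The safety rule pushes this higher. Following every safe sequence of crossings, the most of the 5 that can be at the rooftop as the service lift arrives there on crossing 5 is 4 — never all 5.
So no plan with fewer than 7 crossings exists, and this one achieves 7:
1. Technician goes to the rooftop with the corn and the hen.  [the basement: the ferret, the goose, the pigeon | the rooftop: the corn, the hen]
2. Technician goes back to the basement with the corn.  [the basement: the corn, the ferret, the goose, the pigeon | the rooftop: the hen]
3. Technician goes to the rooftop with the corn and the ferret.  [the basement: the goose, the pigeon | the rooftop: the corn, the ferret, the hen]
4. Technician goes back to the basement with the corn.  [the basement: the corn, the goose, the pigeon | the rooftop: the ferret, the hen]
5. Technician goes to the rooftop with the goose and the pigeon.  [the basement: the corn | the rooftop: the ferret, the goose, the hen, the pigeon]
6. Technician goes back to the basement with the hen.  [the basement: the corn, the hen | the rooftop: the ferret, the goose, the pigeon]
7. Technician goes to the rooftop with the corn and the hen.  [the basement: — | the rooftop: the corn, the ferret, the goose, the hen, the pigeon]

7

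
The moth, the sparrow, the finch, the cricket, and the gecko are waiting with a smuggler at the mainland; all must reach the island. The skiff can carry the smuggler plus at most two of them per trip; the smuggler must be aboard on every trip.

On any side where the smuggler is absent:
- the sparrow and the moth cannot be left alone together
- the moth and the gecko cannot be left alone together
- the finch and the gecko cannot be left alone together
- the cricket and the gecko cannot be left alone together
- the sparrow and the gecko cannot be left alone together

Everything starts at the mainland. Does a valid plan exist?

1. Smuggler goes to the island with the gecko and the moth.
2. Smuggler goes back to the mainland with the moth.
3. Smuggler goes to the island with the finch and the moth.
4. Smuggler goes back to the mainland with the gecko.
5. Smuggler goes to the island with the cricket and the sparrow.
6. Smuggler goes back to the mainland with the moth.
7. Smuggler goes to the island with the gecko and the moth.

Yes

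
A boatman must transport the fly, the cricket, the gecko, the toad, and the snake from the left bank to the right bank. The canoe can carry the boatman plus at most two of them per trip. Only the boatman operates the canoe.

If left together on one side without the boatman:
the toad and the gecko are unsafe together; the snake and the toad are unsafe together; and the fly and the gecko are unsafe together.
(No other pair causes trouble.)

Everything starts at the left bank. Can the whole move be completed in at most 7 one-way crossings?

Yes

Yes — this plan uses 5 crossings (≤ 7):
1. Boatman goes to the right bank with the fly and the toad.  [the left bank: the cricket, the gecko, the snake | the right bank: the fly, the toad]
2. Boatman goes back to the left bank alone.  [the left bank: the cricket, the gecko, the snake | the right bank: the fly, the toad]
3. Boatman goes to the right bank with the cricket.  [the left bank: the gecko, the snake | the right bank: the cricket, the fly, the toad]
4. Boatman goes back to the left bank alone.  [the left bank: the gecko, the snake | the right bank: the cricket, the fly, the toad]
5. Boatman goes to the right bank with the gecko and the snake.  [the left bank: — | the right bank: the cricket, the fly, the gecko, the snake, the toad]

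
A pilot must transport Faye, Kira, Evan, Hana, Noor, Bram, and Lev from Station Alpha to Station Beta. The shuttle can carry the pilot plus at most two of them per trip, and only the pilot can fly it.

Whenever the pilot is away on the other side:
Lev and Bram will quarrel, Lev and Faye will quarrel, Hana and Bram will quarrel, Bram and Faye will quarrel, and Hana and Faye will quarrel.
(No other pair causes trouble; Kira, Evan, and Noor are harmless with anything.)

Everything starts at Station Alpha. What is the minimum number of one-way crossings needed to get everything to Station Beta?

11

Counting alone: the pilot can take at most 2 across per trip to Station Beta, so moving all 7 needs at least 4 loaded trips out, with a return between consecutive ones — at least 7 crossings.
The safety rule pushes this higher. Following every safe sequence of crossings, the most of the 7 that can be at Station Beta as the shuttle arrives there on crossings 7, 9 is 5, 6 respectively — never all 7.
So no plan with fewer than 11 crossings exists, and this one achieves 11:
1. Pilot goes to Station Beta with Bram and Faye.
2. Pilot goes back to Station Alpha with Faye.
3. Pilot goes to Station Beta with Faye and Kira.
4. Pilot goes back to Station Alpha with Faye.
5. Pilot goes to Station Beta with Evan and Faye.
6. Pilot goes back to Station Alpha with Faye.
7. Pilot goes to Station Beta with Faye and Noor.
8. Pilot goes back to Station Alpha with Faye.
9. Pilot goes to Station Beta with Hana and Lev.
10. Pilot goes back to Station Alpha with Bram.
11. Pilot goes to Station Beta with Bram and Faye.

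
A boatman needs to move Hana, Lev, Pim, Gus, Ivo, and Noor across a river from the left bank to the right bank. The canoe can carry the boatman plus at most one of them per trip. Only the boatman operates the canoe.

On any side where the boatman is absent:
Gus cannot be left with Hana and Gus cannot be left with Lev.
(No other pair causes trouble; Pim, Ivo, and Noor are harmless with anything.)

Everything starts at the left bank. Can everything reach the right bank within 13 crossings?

Yes

Yes — this plan uses 13 crossings (≤ 13):
1. Boatman goes to the right bank with Gus.
2. Boatman goes back to the left bank alone.
3. Boatman goes to the right bank with Hana.
4. Boatman goes back to the left bank with Gus.
5. Boatman goes to the right bank with Lev.
6. Boatman goes back to the left bank alone.
7. Boatman goes to the right bank with Pim.
8. Boatman goes back to the left bank alone.
9. Boatman goes to the right bank with Ivo.
10. Boatman goes back to the left bank alone.
11. Boatman goes to the right bank with Noor.
12. Boatman goes back to the left bank alone.
13. Boatman goes to the right bank with Gus.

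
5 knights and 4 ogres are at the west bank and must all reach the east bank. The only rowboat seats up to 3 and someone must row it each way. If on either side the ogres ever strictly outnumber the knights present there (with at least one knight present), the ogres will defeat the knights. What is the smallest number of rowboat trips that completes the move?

Counting alone: each trip to the east bank takes at most 3 across and each return brings at least 1 back, so after t trips out (and t−1 returns) at most 3t − (t−1) of the 9 are across; that first reaches 9 at t = 4, so at least 7 crossings are needed.
The plan below uses exactly 7 crossings, so it is optimal:
1. 3 ogres → the east bank.  (the west bank: 5K 1O; the east bank: 0K 3O)
2. 1 ogre ← the west bank.  (the west bank: 5K 2O; the east bank: 0K 2O)
3. 3 knights → the east bank.  (the west bank: 2K 2O; the east bank: 3K 2O)
4. 1 knight ← the west bank.  (the west bank: 3K 2O; the east bank: 2K 2O)
5. 2 knights and 1 ogre → the east bank.  (the west bank: 1K 1O; the east bank: 4K 3O)
6. 1 knight ← the west bank.  (the west bank: 2K 1O; the east bank: 3K 3O)
7. 2 knights and 1 ogre → the east bank.  (the west bank: 0K 0O; the east bank: 5K 4O)

7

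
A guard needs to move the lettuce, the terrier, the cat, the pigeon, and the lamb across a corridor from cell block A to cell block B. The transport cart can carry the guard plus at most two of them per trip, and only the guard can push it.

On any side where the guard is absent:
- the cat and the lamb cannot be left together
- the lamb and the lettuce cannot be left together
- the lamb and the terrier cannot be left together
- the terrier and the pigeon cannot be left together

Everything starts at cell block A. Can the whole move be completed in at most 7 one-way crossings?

Yes

Yes — this plan uses 5 crossings (≤ 7):
1. Guard goes to cell block B with the lamb and the terrier.  [cell block A: the cat, the lettuce, the pigeon | cell block B: the lamb, the terrier]
2. Guard goes back to cell block A with the lamb.  [cell block A: the cat, the lamb, the lettuce, the pigeon | cell block B: the terrier]
3. Guard goes to cell block B with the cat and the lettuce.  [cell block A: the lamb, the pigeon | cell block B: the cat, the lettuce, the terrier]
4. Guard goes back to cell block A alone.  [cell block A: the lamb, the pigeon | cell block B: the cat, the lettuce, the terrier]
5. Guard goes to cell block B with the lamb and the pigeon.  [cell block A: — | cell block B: the cat, the lamb, the lettuce, the pigeon, the terrier]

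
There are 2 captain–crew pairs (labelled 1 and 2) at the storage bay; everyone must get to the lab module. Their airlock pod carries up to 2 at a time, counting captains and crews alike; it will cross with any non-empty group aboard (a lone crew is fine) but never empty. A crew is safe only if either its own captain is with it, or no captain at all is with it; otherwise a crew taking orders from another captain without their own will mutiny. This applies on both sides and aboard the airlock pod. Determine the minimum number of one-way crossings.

5

Counting alone: each trip to the lab module takes at most 2 across and each return brings at least 1 back, so after t trips out (and t−1 returns) at most 2t − (t−1) of the 4 are across; that first reaches 4 at t = 3, so at least 5 crossings are needed.
The plan below uses exactly 5 crossings, so it is optimal:
1. captain 1 and crew 1 cross → the lab module.
2. captain 1 crosses ← the storage bay.
3. captain 1 and captain 2 cross → the lab module.
4. captain 2 crosses ← the storage bay.
5. captain 2 and crew 2 cross → the lab module.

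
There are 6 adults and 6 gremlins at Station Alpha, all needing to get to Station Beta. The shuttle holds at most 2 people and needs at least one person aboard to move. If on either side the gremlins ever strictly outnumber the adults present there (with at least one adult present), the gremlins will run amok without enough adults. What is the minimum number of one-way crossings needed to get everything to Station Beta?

Following every safe sequence of crossings from the start, the most of the 12 that can be at Station Beta as the shuttle arrives there on crossings 1, 3, 5, 7, 9 is 2, 3, 4, 5, 6 respectively; the best ever achieved is 6 of 12.
From crossing 11 on, no configuration arises that was not already reachable earlier: only 15 distinct safe configurations (who is on which side, and where the shuttle is) can ever be reached, none of them has everyone across, and every continuation just revisits them. They are: 0 adults + 0 gremlins across (shuttle back at the start); 0 adults + 1 gremlin across (shuttle there); 0 adults + 1 gremlin across (shuttle back at the start); 0 adults + 2 gremlins across (shuttle there); 0 adults + 2 gremlins across (shuttle back at the start); 0 adults + 3 gremlins across (shuttle there); 0 adults + 3 gremlins across (shuttle back at the start); 0 adults + 4 gremlins across (shuttle there); 0 adults + 4 gremlins across (shuttle back at the start); 0 adults + 5 gremlins across (shuttle there); 0 adults + 5 gremlins across (shuttle back at the start); 0 adults + 6 gremlins across (shuttle there); 1 adult + 1 gremlin across (shuttle there); 1 adult + 1 gremlin across (shuttle back at the start); 2 adults + 2 gremlins across (shuttle there). So no valid plan exists.

impossible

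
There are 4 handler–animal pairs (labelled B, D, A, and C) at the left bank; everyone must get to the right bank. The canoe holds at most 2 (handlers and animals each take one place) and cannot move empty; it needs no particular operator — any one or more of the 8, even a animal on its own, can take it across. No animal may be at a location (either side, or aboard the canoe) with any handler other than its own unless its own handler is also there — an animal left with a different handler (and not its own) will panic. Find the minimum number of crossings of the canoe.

impossible

Following every safe sequence of crossings from the start, the most of the 8 that can be at the right bank as the canoe arrives there on crossings 1, 3, 5 is 2, 3, 4 respectively; the best ever achieved is 4 of 8.
From crossing 7 on, no configuration arises that was not already reachable earlier: only 44 distinct safe configurations (who is on which side, and where the canoe is) can ever be reached, none of them has everyone across, and every continuation just revisits them. So no valid plan exists.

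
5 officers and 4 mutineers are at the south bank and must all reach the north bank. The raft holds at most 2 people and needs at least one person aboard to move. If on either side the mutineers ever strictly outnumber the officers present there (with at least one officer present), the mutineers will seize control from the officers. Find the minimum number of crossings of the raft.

Counting alone: each trip to the north bank takes at most 2 across and each return brings at least 1 back, so after t trips out (and t−1 returns) at most 2t − (t−1) of the 9 are across; that first reaches 9 at t = 8, so at least 15 crossings are needed.
The plan below uses exactly 15 crossings, so it is optimal:
1. 2 mutineers → the north bank.  (the south bank: 5O 2M; the north bank: 0O 2M)
2. 1 mutineer ← the south bank.  (the south bank: 5O 3M; the north bank: 0O 1M)
3. 2 mutineers → the north bank.  (the south bank: 5O 1M; the north bank: 0O 3M)
4. 1 mutineer ← the south bank.  (the south bank: 5O 2M; the north bank: 0O 2M)
5. 2 officers → the north bank.  (the south bank: 3O 2M; the north bank: 2O 2M)
6. 1 mutineer ← the south bank.  (the south bank: 3O 3M; the north bank: 2O 1M)
7. 1 officer and 1 mutineer → the north bank.  (the south bank: 2O 2M; the north bank: 3O 2M)
8. 1 officer ← the south bank.  (the south bank: 3O 2M; the north bank: 2O 2M)
9. 1 officer and 1 mutineer → the north bank.  (the south bank: 2O 1M; the north bank: 3O 3M)
10. 1 mutineer ← the south bank.  (the south bank: 2O 2M; the north bank: 3O 2M)
11. 1 officer and 1 mutineer → the north bank.  (the south bank: 1O 1M; the north bank: 4O 3M)
12. 1 officer ← the south bank.  (the south bank: 2O 1M; the north bank: 3O 3M)
13. 1 officer and 1 mutineer → the north bank.  (the south bank: 1O 0M; the north bank: 4O 4M)
14. 1 mutineer ← the south bank.  (the south bank: 1O 1M; the north bank: 4O 3M)
15. 1 officer and 1 mutineer → the north bank.  (the south bank: 0O 0M; the north bank: 5O 4M)

15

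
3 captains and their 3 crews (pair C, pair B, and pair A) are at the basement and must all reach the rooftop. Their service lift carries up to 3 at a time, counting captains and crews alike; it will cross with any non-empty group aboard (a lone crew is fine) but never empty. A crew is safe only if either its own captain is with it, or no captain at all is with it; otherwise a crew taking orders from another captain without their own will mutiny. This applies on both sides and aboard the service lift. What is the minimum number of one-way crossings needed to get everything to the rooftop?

Counting alone: each trip to the rooftop takes at most 3 across and each return brings at least 1 back, so after t trips out (and t−1 returns) at most 3t − (t−1) of the 6 are across; that first reaches 6 at t = 3, so at least 5 crossings are needed.
The plan below uses exactly 5 crossings, so it is optimal:
1. captain C and crew C cross → the rooftop.
2. captain C crosses ← the basement.
3. captain A, captain B, and captain C cross → the rooftop.
4. crew C crosses ← the basement.
5. crew A, crew B, and crew C cross → the rooftop.

5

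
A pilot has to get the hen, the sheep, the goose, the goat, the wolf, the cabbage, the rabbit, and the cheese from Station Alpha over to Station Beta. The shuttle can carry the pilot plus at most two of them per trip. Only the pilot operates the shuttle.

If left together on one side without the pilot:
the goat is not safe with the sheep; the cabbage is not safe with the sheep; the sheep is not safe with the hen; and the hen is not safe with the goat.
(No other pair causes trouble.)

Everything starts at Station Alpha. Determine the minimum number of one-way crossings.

Counting alone: the pilot can take at most 2 across per trip to Station Beta, so moving all 8 needs at least 4 loaded trips out, with a return between consecutive ones — at least 7 crossings.
The safety rule pushes this higher. Following every safe sequence of crossings, the most of the 8 that can be at Station Beta as the shuttle arrives there on crossings 7, 9, 11 is 5, 6, 7 respectively — never all 8.
So no plan with fewer than 13 crossings exists, and this one achieves 13:
1. Pilot goes to Station Beta with the hen and the sheep.  [Station Alpha: the cabbage, the cheese, the goat, the goose, the rabbit, the wolf | Station Beta: the hen, the sheep]
2. Pilot goes back to Station Alpha with the hen.  [Station Alpha: the cabbage, the cheese, the goat, the goose, the hen, the rabbit, the wolf | Station Beta: the sheep]
3. Pilot goes to Station Beta with the goose and the hen.  [Station Alpha: the cabbage, the cheese, the goat, the rabbit, the wolf | Station Beta: the goose, the hen, the sheep]
4. Pilot goes back to Station Alpha with the hen.  [Station Alpha: the cabbage, the cheese, the goat, the hen, the rabbit, the wolf | Station Beta: the goose, the sheep]
5. Pilot goes to Station Beta with the hen and the wolf.  [Station Alpha: the cabbage, the cheese, the goat, the rabbit | Station Beta: the goose, the hen, the sheep, the wolf]
6. Pilot goes back to Station Alpha with the hen.  [Station Alpha: the cabbage, the cheese, the goat, the hen, the rabbit | Station Beta: the goose, the sheep, the wolf]
7. Pilot goes to Station Beta with the cabbage and the hen.  [Station Alpha: the cheese, the goat, the rabbit | Station Beta: the cabbage, the goose, the hen, the sheep, the wolf]
8. Pilot goes back to Station Alpha with the sheep.  [Station Alpha: the cheese, the goat, the rabbit, the sheep | Station Beta: the cabbage, the goose, the hen, the wolf]
9. Pilot goes to Station Beta with the rabbit and the sheep.  [Station Alpha: the cheese, the goat | Station Beta: the cabbage, the goose, the hen, the rabbit, the sheep, the wolf]
10. Pilot goes back to Station Alpha with the sheep.  [Station Alpha: the cheese, the goat, the sheep | Station Beta: the cabbage, the goose, the hen, the rabbit, the wolf]
11. Pilot goes to Station Beta with the cheese and the sheep.  [Station Alpha: the goat | Station Beta: the cabbage, the cheese, the goose, the hen, the rabbit, the sheep, the wolf]
12. Pilot goes back to Station Alpha with the sheep.  [Station Alpha: the goat, the sheep | Station Beta: the cabbage, the cheese, the goose, the hen, the rabbit, the wolf]
13. Pilot goes to Station Beta with the goat and the sheep.  [Station Alpha: — | Station Beta: the cabbage, the cheese, the goat, the goose, the hen, the rabbit, the sheep, the wolf]

13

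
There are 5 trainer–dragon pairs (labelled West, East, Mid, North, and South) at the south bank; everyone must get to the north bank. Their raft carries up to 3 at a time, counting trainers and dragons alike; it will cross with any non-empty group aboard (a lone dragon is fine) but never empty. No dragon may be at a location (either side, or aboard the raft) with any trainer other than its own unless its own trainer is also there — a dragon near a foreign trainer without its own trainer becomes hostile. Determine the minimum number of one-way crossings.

11

Counting alone: each trip to the north bank takes at most 3 across and each return brings at least 1 back, so after t trips out (and t−1 returns) at most 3t − (t−1) of the 10 are across; that first reaches 10 at t = 5, so at least 9 crossings are needed.
The safety rule pushes this higher. Following every safe sequence of crossings, the most of the 10 that can be at the north bank as the raft arrives there on crossing 9 is 9 — never all 10.
So no plan with fewer than 11 crossings exists, and this one achieves 11:
1. dragon West and trainer West cross → the north bank.
2. trainer West crosses ← the south bank.
3. dragon East, dragon Mid, and dragon North cross → the north bank.
4. dragon West crosses ← the south bank.
5. trainer East, trainer Mid, and trainer North cross → the north bank.
6. dragon East and trainer East cross ← the south bank.
7. trainer East, trainer South, and trainer West cross → the north bank.
8. dragon Mid crosses ← the south bank.
9. dragon East and dragon West cross → the north bank.
10. dragon West crosses ← the south bank.
11. dragon Mid, dragon South, and dragon West cross → the north bank.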